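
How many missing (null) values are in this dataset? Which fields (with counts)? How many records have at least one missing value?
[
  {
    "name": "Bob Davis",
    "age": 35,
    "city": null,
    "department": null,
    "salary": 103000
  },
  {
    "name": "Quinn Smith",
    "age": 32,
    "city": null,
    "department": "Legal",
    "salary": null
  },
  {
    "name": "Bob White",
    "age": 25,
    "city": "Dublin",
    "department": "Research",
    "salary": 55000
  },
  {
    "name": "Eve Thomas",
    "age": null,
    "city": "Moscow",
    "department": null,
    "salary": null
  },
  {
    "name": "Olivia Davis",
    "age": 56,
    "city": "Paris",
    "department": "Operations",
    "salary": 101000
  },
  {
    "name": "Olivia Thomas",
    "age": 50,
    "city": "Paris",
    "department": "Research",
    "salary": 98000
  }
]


Checking for missing (null) values in 6 records:

  Bob Davis: city, department
  Quinn Smith: city, salary
  Bob White: complete
  Eve Thomas: age, department, salary
  Olivia Davis: complete
  Olivia Thomas: complete

Per field:
  name: 0 missing
  age: 1 missing
  city: 2 missing
  department: 2 missing
  salary: 2 missing

Total missing values: 7
Records with any missing: 3

7 missing values (age: 1, city: 2, department: 2, salary: 2); 3 incomplete records


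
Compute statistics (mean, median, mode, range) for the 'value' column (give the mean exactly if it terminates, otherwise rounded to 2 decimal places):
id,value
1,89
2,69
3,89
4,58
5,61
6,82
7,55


Data: [89, 69, 89, 58, 61, 82, 55]
Count: 7
Sum: 503
Mean: 503/7 ≈ 71.86 (rounded to 2 decimal places)
Sorted: [55, 58, 61, 69, 82, 89, 89]
Median: 69.0
Mode: 89 (2 times)
Range: 89 - 55 = 34
Min: 55, Max: 89

mean≈71.86, median=69.0, mode=89, range=34


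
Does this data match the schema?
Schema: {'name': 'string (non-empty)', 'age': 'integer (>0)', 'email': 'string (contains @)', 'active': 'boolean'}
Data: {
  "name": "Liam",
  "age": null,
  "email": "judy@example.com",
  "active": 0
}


Validating each field against schema:
  name: OK (non-empty string)
  age: FAIL (null is not an integer)
  email: OK (string with @)
  active: FAIL (0 is not a boolean)

Result: INVALID (2 errors: age, active)

INVALID (2 errors: age, active)


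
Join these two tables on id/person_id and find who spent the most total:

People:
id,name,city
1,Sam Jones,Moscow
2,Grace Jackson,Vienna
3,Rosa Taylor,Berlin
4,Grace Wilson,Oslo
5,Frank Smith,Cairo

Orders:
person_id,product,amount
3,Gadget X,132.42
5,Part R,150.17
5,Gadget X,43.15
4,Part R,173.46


Join on: people.id = orders.person_id

Joined rows:
  Rosa Taylor (Berlin) bought Gadget X for $132.42
  Frank Smith (Cairo) bought Part R for $150.17
  Frank Smith (Cairo) bought Gadget X for $43.15
  Grace Wilson (Oslo) bought Part R for $173.46

Total per person:
  Frank Smith: $193.32
  Grace Wilson: $173.46
  Rosa Taylor: $132.42

Top spender: Frank Smith ($193.32)

Frank Smith ($193.32)


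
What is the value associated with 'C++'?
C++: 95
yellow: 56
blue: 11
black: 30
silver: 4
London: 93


Looking up key 'C++'
Value: 95

95


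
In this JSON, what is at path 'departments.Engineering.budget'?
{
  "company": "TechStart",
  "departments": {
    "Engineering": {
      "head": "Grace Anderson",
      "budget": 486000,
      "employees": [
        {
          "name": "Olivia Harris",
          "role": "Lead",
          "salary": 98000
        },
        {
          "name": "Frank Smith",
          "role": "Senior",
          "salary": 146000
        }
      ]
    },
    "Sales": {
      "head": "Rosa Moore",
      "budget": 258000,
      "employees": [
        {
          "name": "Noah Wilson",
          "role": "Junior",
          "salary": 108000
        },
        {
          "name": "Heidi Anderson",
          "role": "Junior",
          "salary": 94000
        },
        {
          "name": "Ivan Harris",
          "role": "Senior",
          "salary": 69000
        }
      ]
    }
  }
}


Path: departments.Engineering.budget

Navigate:
  -> departments
  -> Engineering
  -> budget = 486000

486000


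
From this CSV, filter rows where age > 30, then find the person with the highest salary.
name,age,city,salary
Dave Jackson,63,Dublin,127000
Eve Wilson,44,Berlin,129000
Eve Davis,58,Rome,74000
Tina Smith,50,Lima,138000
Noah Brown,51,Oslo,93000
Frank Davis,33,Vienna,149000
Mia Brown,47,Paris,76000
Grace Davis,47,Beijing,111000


Filter: age > 30
Sort by: salary (descending)

Filtered records (8):
  Frank Davis, age 33, salary $149000
  Tina Smith, age 50, salary $138000
  Eve Wilson, age 44, salary $129000
  Dave Jackson, age 63, salary $127000
  Grace Davis, age 47, salary $111000
  Noah Brown, age 51, salary $93000
  Mia Brown, age 47, salary $76000
  Eve Davis, age 58, salary $74000

Highest salary: Frank Davis ($149000)

Frank Davis


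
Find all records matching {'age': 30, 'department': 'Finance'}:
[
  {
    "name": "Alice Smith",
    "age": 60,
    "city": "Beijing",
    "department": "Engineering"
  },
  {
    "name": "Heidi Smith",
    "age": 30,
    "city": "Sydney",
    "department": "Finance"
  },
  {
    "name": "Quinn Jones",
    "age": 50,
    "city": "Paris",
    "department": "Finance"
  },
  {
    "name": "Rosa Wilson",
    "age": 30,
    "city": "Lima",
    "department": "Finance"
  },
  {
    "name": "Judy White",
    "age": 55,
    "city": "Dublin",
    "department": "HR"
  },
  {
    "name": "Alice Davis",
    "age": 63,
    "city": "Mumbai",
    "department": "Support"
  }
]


Search criteria: {'age': 30, 'department': 'Finance'}

Checking 6 records:
  Alice Smith: {age: 60, department: Engineering}
  Heidi Smith: {age: 30, department: Finance} <-- MATCH
  Quinn Jones: {age: 50, department: Finance}
  Rosa Wilson: {age: 30, department: Finance} <-- MATCH
  Judy White: {age: 55, department: HR}
  Alice Davis: {age: 63, department: Support}

Matches: ["Heidi Smith", "Rosa Wilson"]

["Heidi Smith", "Rosa Wilson"]


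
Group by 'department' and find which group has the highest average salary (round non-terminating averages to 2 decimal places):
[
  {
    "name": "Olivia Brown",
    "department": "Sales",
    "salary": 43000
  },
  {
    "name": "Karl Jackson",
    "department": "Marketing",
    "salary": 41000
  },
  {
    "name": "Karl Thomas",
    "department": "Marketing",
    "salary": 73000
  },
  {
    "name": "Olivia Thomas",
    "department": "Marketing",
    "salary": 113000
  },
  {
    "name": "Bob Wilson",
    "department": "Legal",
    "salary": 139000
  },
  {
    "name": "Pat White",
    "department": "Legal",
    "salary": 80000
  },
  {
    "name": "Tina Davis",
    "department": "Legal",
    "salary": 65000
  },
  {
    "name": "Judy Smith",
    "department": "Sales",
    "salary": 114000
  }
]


Group by: department

Groups:
  Legal: 3 people, avg salary = 284000/3 ≈ $94666.67
  Marketing: 3 people, avg salary = 227000/3 ≈ $75666.67
  Sales: 2 people, avg salary = 157000/2 = $78500

Highest average salary: Legal (≈$94666.67)

Legal (≈$94666.67)


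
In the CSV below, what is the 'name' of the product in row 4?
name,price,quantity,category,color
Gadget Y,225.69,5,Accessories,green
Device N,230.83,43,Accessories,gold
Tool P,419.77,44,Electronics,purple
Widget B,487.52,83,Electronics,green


Query: Row 4 ('Widget B'), column 'name'
Value: Widget B

Widget B


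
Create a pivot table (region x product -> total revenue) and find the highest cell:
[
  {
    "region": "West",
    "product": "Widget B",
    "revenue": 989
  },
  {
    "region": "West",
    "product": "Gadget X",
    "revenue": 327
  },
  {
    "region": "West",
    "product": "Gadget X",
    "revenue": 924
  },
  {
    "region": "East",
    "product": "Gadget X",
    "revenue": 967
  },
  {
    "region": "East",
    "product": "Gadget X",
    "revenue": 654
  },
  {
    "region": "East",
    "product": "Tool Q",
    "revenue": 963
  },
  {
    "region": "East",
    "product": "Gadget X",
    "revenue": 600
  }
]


Pivot: region (rows) x product (columns) -> total revenue

     Gadget X      Tool Q        Widget B    
East          2221           963             0  
West          1251             0           989  

Highest: East / Gadget X = $2221

East / Gadget X = $2221


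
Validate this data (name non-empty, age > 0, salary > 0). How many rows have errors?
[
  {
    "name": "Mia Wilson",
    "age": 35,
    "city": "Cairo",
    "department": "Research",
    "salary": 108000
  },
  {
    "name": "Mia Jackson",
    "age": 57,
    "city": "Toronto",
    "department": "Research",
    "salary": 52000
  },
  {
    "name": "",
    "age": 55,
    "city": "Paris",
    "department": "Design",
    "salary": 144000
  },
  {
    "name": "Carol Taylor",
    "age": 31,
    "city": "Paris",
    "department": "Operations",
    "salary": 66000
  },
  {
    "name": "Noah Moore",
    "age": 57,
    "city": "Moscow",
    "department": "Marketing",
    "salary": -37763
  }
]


Validating 5 records:
Rules: name non-empty, age > 0, salary > 0

  Row 1 (Mia Wilson): OK
  Row 2 (Mia Jackson): OK
  Row 3 (???): empty name
  Row 4 (Carol Taylor): OK
  Row 5 (Noah Moore): negative salary: -37763

Total errors: 2

2 errors


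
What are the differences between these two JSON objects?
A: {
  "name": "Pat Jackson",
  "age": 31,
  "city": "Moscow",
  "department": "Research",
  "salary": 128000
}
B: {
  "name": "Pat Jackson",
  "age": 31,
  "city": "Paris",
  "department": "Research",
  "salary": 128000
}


Comparing each field (in key order):
  name: same
  age: same
  city: DIFFERENT
  department: same
  salary: same
Differences:
  city: Moscow -> Paris

1 field(s) changed

1 change: city


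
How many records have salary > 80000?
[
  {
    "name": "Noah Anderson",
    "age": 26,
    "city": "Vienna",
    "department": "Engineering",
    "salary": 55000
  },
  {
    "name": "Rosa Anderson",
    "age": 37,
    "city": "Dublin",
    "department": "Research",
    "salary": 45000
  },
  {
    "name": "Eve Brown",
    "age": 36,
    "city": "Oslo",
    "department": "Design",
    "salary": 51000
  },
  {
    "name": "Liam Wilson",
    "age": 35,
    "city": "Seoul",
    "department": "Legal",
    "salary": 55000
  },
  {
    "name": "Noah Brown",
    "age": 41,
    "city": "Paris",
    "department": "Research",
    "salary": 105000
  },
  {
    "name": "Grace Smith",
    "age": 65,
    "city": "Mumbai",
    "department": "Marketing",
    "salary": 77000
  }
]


Data: 6 records
Condition: salary > 80000

Checking each record:
  Noah Anderson: 55000
  Rosa Anderson: 45000
  Eve Brown: 51000
  Liam Wilson: 55000
  Noah Brown: 105000 MATCH
  Grace Smith: 77000

Count: 1

1


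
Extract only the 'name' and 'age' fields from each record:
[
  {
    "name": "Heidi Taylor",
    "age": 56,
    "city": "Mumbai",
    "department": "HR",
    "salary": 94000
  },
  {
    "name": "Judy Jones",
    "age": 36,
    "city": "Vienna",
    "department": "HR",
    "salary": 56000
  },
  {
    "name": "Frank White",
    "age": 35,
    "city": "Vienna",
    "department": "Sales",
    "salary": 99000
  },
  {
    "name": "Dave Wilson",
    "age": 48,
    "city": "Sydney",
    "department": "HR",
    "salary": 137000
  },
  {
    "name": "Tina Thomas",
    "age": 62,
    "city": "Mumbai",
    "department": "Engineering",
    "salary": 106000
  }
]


Original: 5 records with fields: name, age, city, department, salary
Keep: ['name', 'age']
Drop: ['city', 'department', 'salary']
Result: 5 records, 2 fields each

[
  {
    "name": "Heidi Taylor",
    "age": 56
  },
  {
    "name": "Judy Jones",
    "age": 36
  },
  {
    "name": "Frank White",
    "age": 35
  },
  {
    "name": "Dave Wilson",
    "age": 48
  },
  {
    "name": "Tina Thomas",
    "age": 62
  }
]


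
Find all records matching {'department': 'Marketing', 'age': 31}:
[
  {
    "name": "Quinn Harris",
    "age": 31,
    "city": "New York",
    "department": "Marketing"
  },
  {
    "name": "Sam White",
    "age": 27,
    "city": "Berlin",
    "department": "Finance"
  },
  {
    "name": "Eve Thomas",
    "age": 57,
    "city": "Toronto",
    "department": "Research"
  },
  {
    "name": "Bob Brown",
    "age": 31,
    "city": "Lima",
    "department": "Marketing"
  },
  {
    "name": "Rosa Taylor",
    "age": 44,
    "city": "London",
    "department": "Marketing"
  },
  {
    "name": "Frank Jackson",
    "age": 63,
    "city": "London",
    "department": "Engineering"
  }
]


Search criteria: {'department': 'Marketing', 'age': 31}

Checking 6 records:
  Quinn Harris: {department: Marketing, age: 31} <-- MATCH
  Sam White: {department: Finance, age: 27}
  Eve Thomas: {department: Research, age: 57}
  Bob Brown: {department: Marketing, age: 31} <-- MATCH
  Rosa Taylor: {department: Marketing, age: 44}
  Frank Jackson: {department: Engineering, age: 63}

Matches: ["Quinn Harris", "Bob Brown"]

["Quinn Harris", "Bob Brown"]


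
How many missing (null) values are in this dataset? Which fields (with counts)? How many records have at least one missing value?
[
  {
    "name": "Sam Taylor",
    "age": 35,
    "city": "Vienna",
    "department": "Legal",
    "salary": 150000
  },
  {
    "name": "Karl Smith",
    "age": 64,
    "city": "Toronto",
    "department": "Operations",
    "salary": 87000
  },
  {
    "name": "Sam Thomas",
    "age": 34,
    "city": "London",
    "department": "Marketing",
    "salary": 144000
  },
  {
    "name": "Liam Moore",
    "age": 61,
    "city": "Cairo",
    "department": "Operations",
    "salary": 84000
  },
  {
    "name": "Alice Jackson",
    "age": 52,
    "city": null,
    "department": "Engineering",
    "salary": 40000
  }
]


Checking for missing (null) values in 5 records:

  Sam Taylor: complete
  Karl Smith: complete
  Sam Thomas: complete
  Liam Moore: complete
  Alice Jackson: city

Per field:
  name: 0 missing
  age: 0 missing
  city: 1 missing
  department: 0 missing
  salary: 0 missing

Total missing values: 1
Records with any missing: 1

1 missing values (city: 1); 1 incomplete records


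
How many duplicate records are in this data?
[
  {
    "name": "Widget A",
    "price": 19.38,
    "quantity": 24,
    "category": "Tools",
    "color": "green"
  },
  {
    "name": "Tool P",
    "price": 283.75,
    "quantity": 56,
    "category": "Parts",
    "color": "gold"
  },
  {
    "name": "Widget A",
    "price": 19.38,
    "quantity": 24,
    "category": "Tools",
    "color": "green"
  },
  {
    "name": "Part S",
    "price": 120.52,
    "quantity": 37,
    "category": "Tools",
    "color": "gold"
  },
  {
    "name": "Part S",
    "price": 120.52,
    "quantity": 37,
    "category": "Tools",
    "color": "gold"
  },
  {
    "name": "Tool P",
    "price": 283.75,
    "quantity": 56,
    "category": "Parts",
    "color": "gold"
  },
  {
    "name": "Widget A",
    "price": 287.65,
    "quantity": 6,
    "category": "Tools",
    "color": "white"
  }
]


Checking 7 records for duplicates:

  Row 1: Widget A ($19.38, qty 24)
  Row 2: Tool P ($283.75, qty 56)
  Row 3: Widget A ($19.38, qty 24) <-- DUPLICATE
  Row 4: Part S ($120.52, qty 37)
  Row 5: Part S ($120.52, qty 37) <-- DUPLICATE
  Row 6: Tool P ($283.75, qty 56) <-- DUPLICATE
  Row 7: Widget A ($287.65, qty 6)

Duplicates found: 3
Unique records: 4

3 duplicates, 4 unique


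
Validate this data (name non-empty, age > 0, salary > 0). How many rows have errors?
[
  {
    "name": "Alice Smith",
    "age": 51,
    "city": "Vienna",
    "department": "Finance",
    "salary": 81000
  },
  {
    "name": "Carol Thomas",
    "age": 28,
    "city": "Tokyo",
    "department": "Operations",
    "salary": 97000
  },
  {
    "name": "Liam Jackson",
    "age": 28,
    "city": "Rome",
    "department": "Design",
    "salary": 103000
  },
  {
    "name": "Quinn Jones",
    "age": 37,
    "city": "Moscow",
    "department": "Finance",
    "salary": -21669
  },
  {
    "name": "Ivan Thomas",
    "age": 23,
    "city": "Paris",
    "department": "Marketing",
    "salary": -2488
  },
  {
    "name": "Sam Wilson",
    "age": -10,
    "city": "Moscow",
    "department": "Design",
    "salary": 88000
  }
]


Validating 6 records:
Rules: name non-empty, age > 0, salary > 0

  Row 1 (Alice Smith): OK
  Row 2 (Carol Thomas): OK
  Row 3 (Liam Jackson): OK
  Row 4 (Quinn Jones): negative salary: -21669
  Row 5 (Ivan Thomas): negative salary: -2488
  Row 6 (Sam Wilson): negative age: -10

Total errors: 3

3 errors


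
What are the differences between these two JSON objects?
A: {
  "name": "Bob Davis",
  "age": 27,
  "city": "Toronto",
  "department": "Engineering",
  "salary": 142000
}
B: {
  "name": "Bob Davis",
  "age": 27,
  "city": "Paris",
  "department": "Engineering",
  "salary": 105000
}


Comparing each field (in key order):
  name: same
  age: same
  city: DIFFERENT
  department: same
  salary: DIFFERENT
Differences:
  city: Toronto -> Paris
  salary: 142000 -> 105000

2 field(s) changed

2 changes: city, salary


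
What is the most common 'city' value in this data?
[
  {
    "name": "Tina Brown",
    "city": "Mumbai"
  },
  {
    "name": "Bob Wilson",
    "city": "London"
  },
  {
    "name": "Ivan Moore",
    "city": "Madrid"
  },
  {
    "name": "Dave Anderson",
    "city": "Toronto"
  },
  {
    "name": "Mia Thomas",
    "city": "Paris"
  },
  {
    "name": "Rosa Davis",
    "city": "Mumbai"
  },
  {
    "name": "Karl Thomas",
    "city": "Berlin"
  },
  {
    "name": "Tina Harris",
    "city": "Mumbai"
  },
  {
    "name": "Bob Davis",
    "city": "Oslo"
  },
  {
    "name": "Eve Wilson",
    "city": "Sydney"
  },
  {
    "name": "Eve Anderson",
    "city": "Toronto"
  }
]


Counting 'city' values across 11 records:

  Mumbai: 3 ###
  Toronto: 2 ##
  London: 1 #
  Madrid: 1 #
  Paris: 1 #
  Berlin: 1 #
  Oslo: 1 #
  Sydney: 1 #

Most common: Mumbai (3 times)

Mumbai (3 times)


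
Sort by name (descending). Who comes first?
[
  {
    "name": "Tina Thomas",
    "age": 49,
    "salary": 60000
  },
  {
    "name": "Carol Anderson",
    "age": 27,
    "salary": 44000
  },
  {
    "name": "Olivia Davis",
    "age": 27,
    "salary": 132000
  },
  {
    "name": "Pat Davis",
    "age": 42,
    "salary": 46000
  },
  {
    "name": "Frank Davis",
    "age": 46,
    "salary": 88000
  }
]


Sort by: name (descending)

Sorted order:
  1. Tina Thomas (name = Tina Thomas)
  2. Pat Davis (name = Pat Davis)
  3. Olivia Davis (name = Olivia Davis)
  4. Frank Davis (name = Frank Davis)
  5. Carol Anderson (name = Carol Anderson)

First: Tina Thomas

Tina Thomas


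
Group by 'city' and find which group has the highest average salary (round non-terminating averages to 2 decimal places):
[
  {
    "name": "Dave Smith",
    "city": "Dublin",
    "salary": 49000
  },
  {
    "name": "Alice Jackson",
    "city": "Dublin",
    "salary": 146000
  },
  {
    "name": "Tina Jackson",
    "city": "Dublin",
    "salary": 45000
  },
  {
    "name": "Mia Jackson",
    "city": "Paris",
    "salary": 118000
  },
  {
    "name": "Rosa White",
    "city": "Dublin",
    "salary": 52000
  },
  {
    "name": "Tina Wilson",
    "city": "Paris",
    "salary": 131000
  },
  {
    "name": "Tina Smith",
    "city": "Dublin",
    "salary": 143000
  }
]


Group by: city

Groups:
  Dublin: 5 people, avg salary = 435000/5 = $87000
  Paris: 2 people, avg salary = 249000/2 = $124500

Highest average salary: Paris ($124500)

Paris ($124500)


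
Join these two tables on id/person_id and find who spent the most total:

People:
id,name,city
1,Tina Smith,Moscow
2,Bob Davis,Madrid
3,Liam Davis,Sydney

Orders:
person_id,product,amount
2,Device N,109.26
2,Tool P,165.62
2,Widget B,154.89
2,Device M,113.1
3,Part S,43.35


Join on: people.id = orders.person_id

Joined rows:
  Bob Davis (Madrid) bought Device N for $109.26
  Bob Davis (Madrid) bought Tool P for $165.62
  Bob Davis (Madrid) bought Widget B for $154.89
  Bob Davis (Madrid) bought Device M for $113.1
  Liam Davis (Sydney) bought Part S for $43.35

Total per person:
  Bob Davis: $542.87
  Liam Davis: $43.35

Top spender: Bob Davis ($542.87)

Bob Davis ($542.87)


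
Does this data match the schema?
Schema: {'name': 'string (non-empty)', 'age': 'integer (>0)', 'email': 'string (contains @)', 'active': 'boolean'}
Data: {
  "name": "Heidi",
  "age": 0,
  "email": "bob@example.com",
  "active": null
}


Validating each field against schema:
  name: OK (non-empty string)
  age: FAIL (0 is not > 0)
  email: OK (string with @)
  active: FAIL (null is not a boolean)

Result: INVALID (2 errors: age, active)

INVALID (2 errors: age, active)


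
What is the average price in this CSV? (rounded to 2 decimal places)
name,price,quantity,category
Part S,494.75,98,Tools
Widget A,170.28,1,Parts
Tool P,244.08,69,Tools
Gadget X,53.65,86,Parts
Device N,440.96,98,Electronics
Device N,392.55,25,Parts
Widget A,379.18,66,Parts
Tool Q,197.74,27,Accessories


Computing average price:
Values: [494.75, 170.28, 244.08, 53.65, 440.96, 392.55, 379.18, 197.74]
Sum = 2373.19
Count = 8
Average = 2373.19/8 = 296.64875 exactly -> 296.65 (rounded half-up to 2 decimal places)

296.65


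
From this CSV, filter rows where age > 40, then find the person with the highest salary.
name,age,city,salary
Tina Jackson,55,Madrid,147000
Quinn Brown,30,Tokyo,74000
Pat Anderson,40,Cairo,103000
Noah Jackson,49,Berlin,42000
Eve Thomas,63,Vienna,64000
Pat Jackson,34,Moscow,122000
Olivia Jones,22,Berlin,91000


Filter: age > 40
Sort by: salary (descending)

Filtered records (3):
  Tina Jackson, age 55, salary $147000
  Eve Thomas, age 63, salary $64000
  Noah Jackson, age 49, salary $42000

Highest salary: Tina Jackson ($147000)

Tina Jackson


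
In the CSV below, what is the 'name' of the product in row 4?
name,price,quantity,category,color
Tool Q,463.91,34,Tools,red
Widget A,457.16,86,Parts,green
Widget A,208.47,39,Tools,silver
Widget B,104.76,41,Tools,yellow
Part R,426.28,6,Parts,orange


Query: Row 4 ('Widget B'), column 'name'
Value: Widget B

Widget B


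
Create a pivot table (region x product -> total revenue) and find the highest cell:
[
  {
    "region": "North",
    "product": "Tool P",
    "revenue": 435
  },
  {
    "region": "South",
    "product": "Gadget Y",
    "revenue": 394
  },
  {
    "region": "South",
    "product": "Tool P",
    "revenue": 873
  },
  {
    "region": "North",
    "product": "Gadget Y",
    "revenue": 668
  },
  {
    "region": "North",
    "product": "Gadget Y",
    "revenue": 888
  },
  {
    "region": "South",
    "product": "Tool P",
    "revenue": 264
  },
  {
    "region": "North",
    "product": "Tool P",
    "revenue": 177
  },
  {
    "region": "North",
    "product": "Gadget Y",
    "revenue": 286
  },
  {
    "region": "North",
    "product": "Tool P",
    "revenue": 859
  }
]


Pivot: region (rows) x product (columns) -> total revenue

     Gadget Y      Tool P      
North         1842          1471  
South          394          1137  

Highest: North / Gadget Y = $1842

North / Gadget Y = $1842


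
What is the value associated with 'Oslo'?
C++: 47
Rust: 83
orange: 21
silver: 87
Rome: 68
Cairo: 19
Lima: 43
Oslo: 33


Looking up key 'Oslo'
Value: 33

33


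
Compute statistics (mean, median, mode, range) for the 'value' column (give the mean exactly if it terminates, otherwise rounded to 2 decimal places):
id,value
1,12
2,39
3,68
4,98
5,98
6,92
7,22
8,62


Data: [12, 39, 68, 98, 98, 92, 22, 62]
Count: 8
Sum: 491
Mean: 491/8 = 61.375
Sorted: [12, 22, 39, 62, 68, 92, 98, 98]
Median: 65.0
Mode: 98 (2 times)
Range: 98 - 12 = 86
Min: 12, Max: 98

mean=61.375, median=65.0, mode=98, range=86


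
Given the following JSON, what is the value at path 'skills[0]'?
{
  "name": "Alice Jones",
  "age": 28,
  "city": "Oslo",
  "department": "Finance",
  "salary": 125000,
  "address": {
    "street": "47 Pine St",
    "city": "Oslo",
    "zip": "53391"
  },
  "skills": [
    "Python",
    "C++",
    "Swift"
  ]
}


Query: skills[0]
Path: skills -> first element
Value: Python

Python


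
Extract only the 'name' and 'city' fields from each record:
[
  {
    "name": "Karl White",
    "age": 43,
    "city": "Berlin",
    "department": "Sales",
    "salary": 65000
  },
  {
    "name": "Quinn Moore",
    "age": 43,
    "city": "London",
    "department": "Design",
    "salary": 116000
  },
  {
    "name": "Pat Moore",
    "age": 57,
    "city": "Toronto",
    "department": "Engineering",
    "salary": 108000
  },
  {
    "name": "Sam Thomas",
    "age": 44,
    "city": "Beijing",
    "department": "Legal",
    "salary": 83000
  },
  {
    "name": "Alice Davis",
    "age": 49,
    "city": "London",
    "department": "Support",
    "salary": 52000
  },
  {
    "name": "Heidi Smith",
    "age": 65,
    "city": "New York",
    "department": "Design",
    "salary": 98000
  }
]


Original: 6 records with fields: name, age, city, department, salary
Keep: ['name', 'city']
Drop: ['age', 'department', 'salary']
Result: 6 records, 2 fields each

[
  {
    "name": "Karl White",
    "city": "Berlin"
  },
  {
    "name": "Quinn Moore",
    "city": "London"
  },
  {
    "name": "Pat Moore",
    "city": "Toronto"
  },
  {
    "name": "Sam Thomas",
    "city": "Beijing"
  },
  {
    "name": "Alice Davis",
    "city": "London"
  },
  {
    "name": "Heidi Smith",
    "city": "New York"
  }
]


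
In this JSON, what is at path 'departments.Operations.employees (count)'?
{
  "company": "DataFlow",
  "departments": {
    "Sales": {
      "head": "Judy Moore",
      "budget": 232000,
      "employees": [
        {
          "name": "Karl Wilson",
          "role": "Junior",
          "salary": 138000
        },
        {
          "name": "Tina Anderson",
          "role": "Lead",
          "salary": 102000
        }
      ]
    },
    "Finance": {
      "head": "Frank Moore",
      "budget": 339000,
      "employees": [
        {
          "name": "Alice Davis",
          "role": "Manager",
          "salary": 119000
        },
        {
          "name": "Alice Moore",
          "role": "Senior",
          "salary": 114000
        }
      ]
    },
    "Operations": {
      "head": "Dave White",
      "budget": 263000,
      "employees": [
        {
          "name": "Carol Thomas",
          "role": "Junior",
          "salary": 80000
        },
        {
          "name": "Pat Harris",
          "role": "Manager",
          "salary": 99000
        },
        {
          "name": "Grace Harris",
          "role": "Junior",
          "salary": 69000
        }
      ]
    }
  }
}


Path: departments.Operations.employees (count)

Navigate:
  -> departments
  -> Operations
  -> employees (array, length 3)

3


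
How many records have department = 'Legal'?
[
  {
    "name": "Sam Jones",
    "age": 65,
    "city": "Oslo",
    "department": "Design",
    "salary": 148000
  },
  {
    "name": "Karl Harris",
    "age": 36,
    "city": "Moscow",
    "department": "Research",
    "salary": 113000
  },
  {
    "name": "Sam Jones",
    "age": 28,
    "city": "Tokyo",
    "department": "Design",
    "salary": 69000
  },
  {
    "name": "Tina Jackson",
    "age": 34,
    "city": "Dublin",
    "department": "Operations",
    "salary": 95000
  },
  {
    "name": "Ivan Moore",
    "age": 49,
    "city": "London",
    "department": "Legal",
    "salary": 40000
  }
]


Data: 5 records
Condition: department = 'Legal'

Checking each record:
  Sam Jones: Design
  Karl Harris: Research
  Sam Jones: Design
  Tina Jackson: Operations
  Ivan Moore: Legal MATCH

Count: 1

1


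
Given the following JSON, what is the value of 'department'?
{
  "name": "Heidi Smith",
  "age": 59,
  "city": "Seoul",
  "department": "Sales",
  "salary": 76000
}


Looking up field 'department'
Value: Sales

Sales


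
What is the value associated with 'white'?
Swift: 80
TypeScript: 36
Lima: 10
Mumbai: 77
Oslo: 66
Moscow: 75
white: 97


Looking up key 'white'
Value: 97

97


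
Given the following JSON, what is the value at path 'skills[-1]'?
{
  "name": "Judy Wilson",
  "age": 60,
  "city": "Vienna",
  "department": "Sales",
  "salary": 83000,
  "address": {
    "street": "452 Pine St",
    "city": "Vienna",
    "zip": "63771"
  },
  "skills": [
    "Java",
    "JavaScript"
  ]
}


Query: skills[-1]
Path: skills -> last element
Value: JavaScript

JavaScript


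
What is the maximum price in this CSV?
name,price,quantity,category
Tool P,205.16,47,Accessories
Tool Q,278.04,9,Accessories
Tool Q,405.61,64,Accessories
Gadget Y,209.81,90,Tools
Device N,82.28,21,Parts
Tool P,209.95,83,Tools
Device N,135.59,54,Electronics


Computing maximum price:
Values: [205.16, 278.04, 405.61, 209.81, 82.28, 209.95, 135.59]
Max = 405.61

405.61


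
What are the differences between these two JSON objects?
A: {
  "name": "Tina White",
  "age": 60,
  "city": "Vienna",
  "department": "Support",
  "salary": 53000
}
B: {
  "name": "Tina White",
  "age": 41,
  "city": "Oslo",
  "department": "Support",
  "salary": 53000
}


Comparing each field (in key order):
  name: same
  age: DIFFERENT
  city: DIFFERENT
  department: same
  salary: same
Differences:
  age: 60 -> 41
  city: Vienna -> Oslo

2 field(s) changed

2 changes: age, city


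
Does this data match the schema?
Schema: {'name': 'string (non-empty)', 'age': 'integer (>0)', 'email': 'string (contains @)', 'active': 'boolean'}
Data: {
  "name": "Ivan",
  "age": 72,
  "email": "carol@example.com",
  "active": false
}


Validating each field against schema:
  name: OK (non-empty string)
  age: OK (positive integer)
  email: OK (string with @)
  active: OK (boolean)

Result: VALID

VALID


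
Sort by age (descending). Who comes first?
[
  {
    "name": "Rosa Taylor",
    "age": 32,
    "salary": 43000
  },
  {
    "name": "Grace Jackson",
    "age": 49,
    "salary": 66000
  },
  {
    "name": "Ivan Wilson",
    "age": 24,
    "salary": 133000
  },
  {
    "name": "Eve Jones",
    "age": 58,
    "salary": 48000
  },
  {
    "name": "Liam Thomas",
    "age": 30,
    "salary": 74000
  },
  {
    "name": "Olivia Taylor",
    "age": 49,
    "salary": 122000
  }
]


Sort by: age (descending)

Sorted order:
  1. Eve Jones (age = 58)
  2. Grace Jackson (age = 49)
  3. Olivia Taylor (age = 49)
  4. Rosa Taylor (age = 32)
  5. Liam Thomas (age = 30)
  6. Ivan Wilson (age = 24)

First: Eve Jones

Eve Jones


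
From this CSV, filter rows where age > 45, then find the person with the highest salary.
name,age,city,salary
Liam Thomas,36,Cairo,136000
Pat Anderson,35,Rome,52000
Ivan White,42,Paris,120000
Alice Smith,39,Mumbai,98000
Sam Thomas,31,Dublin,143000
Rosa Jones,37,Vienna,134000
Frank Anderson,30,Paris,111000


Filter: age > 45
Sort by: salary (descending)

Filtered records (0):

No records match the filter.

None


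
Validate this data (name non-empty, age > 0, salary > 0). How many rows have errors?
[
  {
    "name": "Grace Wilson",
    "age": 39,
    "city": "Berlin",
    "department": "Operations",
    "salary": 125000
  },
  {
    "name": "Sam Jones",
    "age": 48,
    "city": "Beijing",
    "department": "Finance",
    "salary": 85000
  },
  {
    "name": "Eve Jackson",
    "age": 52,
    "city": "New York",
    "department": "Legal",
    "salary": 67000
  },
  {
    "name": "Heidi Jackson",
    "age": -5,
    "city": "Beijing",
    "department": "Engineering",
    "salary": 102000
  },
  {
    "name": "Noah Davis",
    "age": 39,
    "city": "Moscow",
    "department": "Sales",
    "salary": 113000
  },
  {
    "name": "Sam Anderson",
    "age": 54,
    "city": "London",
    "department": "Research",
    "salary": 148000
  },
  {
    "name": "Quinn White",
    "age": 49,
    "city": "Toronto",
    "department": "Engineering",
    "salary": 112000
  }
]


Validating 7 records:
Rules: name non-empty, age > 0, salary > 0

  Row 1 (Grace Wilson): OK
  Row 2 (Sam Jones): OK
  Row 3 (Eve Jackson): OK
  Row 4 (Heidi Jackson): negative age: -5
  Row 5 (Noah Davis): OK
  Row 6 (Sam Anderson): OK
  Row 7 (Quinn White): OK

Total errors: 1

1 errors


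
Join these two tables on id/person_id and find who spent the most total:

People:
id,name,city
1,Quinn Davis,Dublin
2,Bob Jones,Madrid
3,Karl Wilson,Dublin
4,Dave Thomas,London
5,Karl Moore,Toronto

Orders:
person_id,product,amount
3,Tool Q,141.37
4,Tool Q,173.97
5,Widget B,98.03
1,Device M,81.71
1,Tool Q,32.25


Join on: people.id = orders.person_id

Joined rows:
  Karl Wilson (Dublin) bought Tool Q for $141.37
  Dave Thomas (London) bought Tool Q for $173.97
  Karl Moore (Toronto) bought Widget B for $98.03
  Quinn Davis (Dublin) bought Device M for $81.71
  Quinn Davis (Dublin) bought Tool Q for $32.25

Total per person:
  Dave Thomas: $173.97
  Karl Wilson: $141.37
  Quinn Davis: $113.96
  Karl Moore: $98.03

Top spender: Dave Thomas ($173.97)

Dave Thomas ($173.97)


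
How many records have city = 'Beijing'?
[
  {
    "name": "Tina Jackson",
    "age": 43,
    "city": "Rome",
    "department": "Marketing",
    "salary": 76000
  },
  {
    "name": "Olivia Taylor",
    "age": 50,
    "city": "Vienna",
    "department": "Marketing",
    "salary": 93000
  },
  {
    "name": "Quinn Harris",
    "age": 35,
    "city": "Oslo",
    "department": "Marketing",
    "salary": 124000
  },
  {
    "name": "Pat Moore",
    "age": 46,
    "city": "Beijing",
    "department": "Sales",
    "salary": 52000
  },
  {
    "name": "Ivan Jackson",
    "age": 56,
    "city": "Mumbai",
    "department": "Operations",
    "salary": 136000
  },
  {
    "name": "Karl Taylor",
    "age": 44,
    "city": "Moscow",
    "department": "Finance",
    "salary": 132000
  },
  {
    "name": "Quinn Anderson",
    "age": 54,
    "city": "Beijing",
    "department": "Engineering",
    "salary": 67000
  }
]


Data: 7 records
Condition: city = 'Beijing'

Checking each record:
  Tina Jackson: Rome
  Olivia Taylor: Vienna
  Quinn Harris: Oslo
  Pat Moore: Beijing MATCH
  Ivan Jackson: Mumbai
  Karl Taylor: Moscow
  Quinn Anderson: Beijing MATCH

Count: 2

2


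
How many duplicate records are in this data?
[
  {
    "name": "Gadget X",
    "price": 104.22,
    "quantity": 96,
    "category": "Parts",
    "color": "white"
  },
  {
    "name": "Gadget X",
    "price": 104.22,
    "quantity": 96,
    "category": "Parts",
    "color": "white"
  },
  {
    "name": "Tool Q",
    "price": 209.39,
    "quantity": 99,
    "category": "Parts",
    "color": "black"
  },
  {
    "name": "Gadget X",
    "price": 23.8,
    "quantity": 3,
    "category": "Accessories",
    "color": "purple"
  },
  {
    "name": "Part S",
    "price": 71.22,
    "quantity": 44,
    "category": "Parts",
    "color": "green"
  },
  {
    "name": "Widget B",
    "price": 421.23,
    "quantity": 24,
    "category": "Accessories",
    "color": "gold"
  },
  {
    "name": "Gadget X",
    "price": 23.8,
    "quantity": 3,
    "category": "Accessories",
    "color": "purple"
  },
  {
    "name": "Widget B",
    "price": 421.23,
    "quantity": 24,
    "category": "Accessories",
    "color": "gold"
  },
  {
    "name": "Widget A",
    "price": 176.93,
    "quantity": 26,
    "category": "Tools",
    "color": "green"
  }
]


Checking 9 records for duplicates:

  Row 1: Gadget X ($104.22, qty 96)
  Row 2: Gadget X ($104.22, qty 96) <-- DUPLICATE
  Row 3: Tool Q ($209.39, qty 99)
  Row 4: Gadget X ($23.8, qty 3)
  Row 5: Part S ($71.22, qty 44)
  Row 6: Widget B ($421.23, qty 24)
  Row 7: Gadget X ($23.8, qty 3) <-- DUPLICATE
  Row 8: Widget B ($421.23, qty 24) <-- DUPLICATE
  Row 9: Widget A ($176.93, qty 26)

Duplicates found: 3
Unique records: 6

3 duplicates, 6 unique


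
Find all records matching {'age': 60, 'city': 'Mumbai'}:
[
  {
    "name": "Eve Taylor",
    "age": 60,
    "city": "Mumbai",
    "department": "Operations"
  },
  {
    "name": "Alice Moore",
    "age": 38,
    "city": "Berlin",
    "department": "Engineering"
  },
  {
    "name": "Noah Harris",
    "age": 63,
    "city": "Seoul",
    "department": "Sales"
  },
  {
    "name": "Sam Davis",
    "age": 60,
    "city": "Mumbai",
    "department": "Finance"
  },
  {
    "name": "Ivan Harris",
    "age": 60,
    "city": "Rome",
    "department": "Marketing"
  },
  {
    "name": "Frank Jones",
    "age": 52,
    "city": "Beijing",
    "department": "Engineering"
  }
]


Search criteria: {'age': 60, 'city': 'Mumbai'}

Checking 6 records:
  Eve Taylor: {age: 60, city: Mumbai} <-- MATCH
  Alice Moore: {age: 38, city: Berlin}
  Noah Harris: {age: 63, city: Seoul}
  Sam Davis: {age: 60, city: Mumbai} <-- MATCH
  Ivan Harris: {age: 60, city: Rome}
  Frank Jones: {age: 52, city: Beijing}

Matches: ["Eve Taylor", "Sam Davis"]

["Eve Taylor", "Sam Davis"]


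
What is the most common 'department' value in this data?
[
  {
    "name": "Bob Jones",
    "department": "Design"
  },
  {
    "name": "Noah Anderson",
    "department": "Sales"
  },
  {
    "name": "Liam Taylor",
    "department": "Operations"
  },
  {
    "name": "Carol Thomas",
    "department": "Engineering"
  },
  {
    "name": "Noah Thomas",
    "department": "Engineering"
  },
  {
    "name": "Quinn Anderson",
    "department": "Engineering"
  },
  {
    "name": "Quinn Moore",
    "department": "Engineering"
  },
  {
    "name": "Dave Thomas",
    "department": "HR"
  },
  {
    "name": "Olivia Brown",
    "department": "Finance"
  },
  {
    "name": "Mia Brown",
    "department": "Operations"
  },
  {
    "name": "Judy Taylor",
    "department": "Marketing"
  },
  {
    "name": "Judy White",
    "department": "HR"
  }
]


Counting 'department' values across 12 records:

  Engineering: 4 ####
  Operations: 2 ##
  HR: 2 ##
  Design: 1 #
  Sales: 1 #
  Finance: 1 #
  Marketing: 1 #

Most common: Engineering (4 times)

Engineering (4 times)


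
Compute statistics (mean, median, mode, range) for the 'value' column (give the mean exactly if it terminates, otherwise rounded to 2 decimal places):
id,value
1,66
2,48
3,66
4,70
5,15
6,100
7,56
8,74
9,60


Data: [66, 48, 66, 70, 15, 100, 56, 74, 60]
Count: 9
Sum: 555
Mean: 555/9 ≈ 61.67 (rounded to 2 decimal places)
Sorted: [15, 48, 56, 60, 66, 66, 70, 74, 100]
Median: 66.0
Mode: 66 (2 times)
Range: 100 - 15 = 85
Min: 15, Max: 100

mean≈61.67, median=66.0, mode=66, range=85


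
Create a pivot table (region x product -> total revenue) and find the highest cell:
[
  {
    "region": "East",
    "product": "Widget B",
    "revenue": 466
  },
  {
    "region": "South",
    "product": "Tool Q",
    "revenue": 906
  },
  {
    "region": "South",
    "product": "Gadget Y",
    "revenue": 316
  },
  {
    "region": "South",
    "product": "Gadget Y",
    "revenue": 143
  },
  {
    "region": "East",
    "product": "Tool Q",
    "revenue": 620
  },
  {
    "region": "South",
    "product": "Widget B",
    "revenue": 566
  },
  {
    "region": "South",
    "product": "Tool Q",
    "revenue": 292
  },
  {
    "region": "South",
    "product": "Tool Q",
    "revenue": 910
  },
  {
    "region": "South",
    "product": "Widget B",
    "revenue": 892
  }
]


Pivot: region (rows) x product (columns) -> total revenue

     Gadget Y      Tool Q        Widget B    
East             0           620           466  
South          459          2108          1458  

Highest: South / Tool Q = $2108

South / Tool Q = $2108


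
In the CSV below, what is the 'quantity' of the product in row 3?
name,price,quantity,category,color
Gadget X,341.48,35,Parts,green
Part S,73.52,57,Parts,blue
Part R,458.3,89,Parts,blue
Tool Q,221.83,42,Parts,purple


Query: Row 3 ('Part R'), column 'quantity'
Value: 89

89


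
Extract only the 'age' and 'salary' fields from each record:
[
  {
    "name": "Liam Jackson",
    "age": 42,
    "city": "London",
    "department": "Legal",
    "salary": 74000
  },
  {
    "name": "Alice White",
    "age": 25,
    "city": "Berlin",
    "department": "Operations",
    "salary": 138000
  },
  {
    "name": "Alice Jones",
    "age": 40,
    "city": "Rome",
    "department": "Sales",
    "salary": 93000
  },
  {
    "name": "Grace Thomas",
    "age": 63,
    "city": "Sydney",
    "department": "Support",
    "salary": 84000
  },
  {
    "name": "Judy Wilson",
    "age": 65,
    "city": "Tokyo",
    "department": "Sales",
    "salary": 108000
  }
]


Original: 5 records with fields: name, age, city, department, salary
Keep: ['age', 'salary']
Drop: ['name', 'city', 'department']
Result: 5 records, 2 fields each

[
  {
    "age": 42,
    "salary": 74000
  },
  {
    "age": 25,
    "salary": 138000
  },
  {
    "age": 40,
    "salary": 93000
  },
  {
    "age": 63,
    "salary": 84000
  },
  {
    "age": 65,
    "salary": 108000
  }
]
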